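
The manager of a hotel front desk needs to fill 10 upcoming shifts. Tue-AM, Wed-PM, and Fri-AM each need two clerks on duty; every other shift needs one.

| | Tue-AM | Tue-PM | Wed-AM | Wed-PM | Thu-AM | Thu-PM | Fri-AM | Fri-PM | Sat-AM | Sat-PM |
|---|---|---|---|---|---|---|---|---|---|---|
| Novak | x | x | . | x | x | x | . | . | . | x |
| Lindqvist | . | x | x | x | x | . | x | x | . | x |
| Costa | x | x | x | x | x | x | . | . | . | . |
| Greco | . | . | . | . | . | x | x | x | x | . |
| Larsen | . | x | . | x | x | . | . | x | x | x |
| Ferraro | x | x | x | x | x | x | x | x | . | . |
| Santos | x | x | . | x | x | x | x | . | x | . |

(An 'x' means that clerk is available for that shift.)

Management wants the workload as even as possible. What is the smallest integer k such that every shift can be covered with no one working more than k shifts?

2

With 7 clerks and 13 worker-slots to fill, someone must work at least ⌈13/7⌉ = 2 shifts, so k ≥ 2.
k = 2 works: Tue-AM→Costa+Ferraro, Tue-PM→Costa, Wed-AM→Lindqvist, Wed-PM→Larsen+Santos, Thu-AM→Larsen, Thu-PM→Novak, Fri-AM→Greco+Ferraro, Fri-PM→Lindqvist, Sat-AM→Greco, Sat-PM→Novak.
Loads: Novak 2, Lindqvist 2, Costa 2, Greco 2, Larsen 2, Ferraro 2, Santos 1 — all ≤ 2.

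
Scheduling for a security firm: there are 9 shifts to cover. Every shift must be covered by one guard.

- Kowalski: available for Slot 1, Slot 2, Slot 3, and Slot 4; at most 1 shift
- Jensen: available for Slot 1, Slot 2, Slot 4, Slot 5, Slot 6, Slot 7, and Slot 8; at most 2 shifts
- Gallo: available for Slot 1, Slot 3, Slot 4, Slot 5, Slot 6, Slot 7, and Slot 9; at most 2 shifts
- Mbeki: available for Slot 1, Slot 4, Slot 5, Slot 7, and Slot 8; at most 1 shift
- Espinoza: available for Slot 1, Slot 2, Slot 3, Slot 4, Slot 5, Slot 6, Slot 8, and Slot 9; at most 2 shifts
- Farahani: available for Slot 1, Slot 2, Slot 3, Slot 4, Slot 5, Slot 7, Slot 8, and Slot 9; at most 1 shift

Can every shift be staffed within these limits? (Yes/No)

Yes

One valid schedule: Slot 1→Espinoza, Slot 2→Kowalski, Slot 3→Gallo, Slot 4→Farahani, Slot 5→Espinoza, Slot 6→Jensen, Slot 7→Jensen, Slot 8→Mbeki, Slot 9→Gallo.
Loads: Kowalski 1/1, Jensen 2/2, Gallo 2/2, Mbeki 1/1, Espinoza 2/2, Farahani 1/1 — all within limits.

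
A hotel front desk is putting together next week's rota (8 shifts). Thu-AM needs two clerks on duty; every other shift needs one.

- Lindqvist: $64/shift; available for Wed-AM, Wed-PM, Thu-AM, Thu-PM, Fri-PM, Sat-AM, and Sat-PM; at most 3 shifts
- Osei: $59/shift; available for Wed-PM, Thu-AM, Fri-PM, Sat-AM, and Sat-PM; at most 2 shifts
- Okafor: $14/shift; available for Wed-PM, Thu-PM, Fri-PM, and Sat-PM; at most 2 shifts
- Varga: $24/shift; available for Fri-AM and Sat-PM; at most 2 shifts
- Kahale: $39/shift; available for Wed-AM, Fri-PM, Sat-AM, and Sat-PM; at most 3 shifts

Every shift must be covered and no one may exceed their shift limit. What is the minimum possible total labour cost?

$316

Thu-AM can only be covered by Lindqvist and Osei, so that assignment is forced.
Fri-AM can only be covered by Varga, so that assignment is forced.
Picking the cheapest available clerk for each shift independently would cost $281, but that ignores the shift limits.
An optimal schedule: Wed-AM→Kahale, Wed-PM→Okafor, Thu-AM→Osei+Lindqvist, Thu-PM→Okafor, Fri-AM→Varga, Fri-PM→Kahale, Sat-AM→Kahale, Sat-PM→Varga.
Total: 39 + 14 + 59 + 64 + 14 + 24 + 39 + 39 + 24 = $316.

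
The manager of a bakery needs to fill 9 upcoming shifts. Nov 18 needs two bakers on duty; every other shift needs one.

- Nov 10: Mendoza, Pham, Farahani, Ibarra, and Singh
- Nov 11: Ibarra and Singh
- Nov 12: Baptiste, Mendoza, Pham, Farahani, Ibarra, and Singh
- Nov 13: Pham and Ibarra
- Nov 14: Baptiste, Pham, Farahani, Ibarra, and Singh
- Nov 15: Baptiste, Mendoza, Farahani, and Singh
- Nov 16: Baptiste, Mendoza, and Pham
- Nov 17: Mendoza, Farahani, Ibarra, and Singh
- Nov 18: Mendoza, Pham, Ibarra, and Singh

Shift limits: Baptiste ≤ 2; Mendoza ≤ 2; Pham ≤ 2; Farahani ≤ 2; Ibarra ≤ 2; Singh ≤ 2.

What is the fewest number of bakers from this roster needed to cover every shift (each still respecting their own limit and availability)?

10 slots to fill and no one can take more than 2, so at least ⌈10/2⌉ = 5 bakers are needed.
Baptiste, Mendoza, Pham, Farahani, and Ibarra alone can cover everything: Nov 10→Farahani, Nov 11→Ibarra, Nov 12→Ibarra, Nov 13→Pham, Nov 14→Farahani, Nov 15→Baptiste, Nov 16→Baptiste, Nov 17→Mendoza, Nov 18→Mendoza+Pham.

5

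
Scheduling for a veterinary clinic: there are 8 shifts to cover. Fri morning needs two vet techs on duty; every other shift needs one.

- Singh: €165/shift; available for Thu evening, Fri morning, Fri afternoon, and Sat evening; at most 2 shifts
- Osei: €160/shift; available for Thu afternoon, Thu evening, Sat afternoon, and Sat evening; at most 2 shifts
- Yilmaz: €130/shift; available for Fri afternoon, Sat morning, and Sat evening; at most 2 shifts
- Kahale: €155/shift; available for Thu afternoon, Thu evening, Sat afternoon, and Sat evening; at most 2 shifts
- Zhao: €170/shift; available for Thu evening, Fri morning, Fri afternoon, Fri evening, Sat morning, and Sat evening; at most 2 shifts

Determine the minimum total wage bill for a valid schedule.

Fri morning can only be covered by Singh and Zhao, so that assignment is forced.
Fri evening can only be covered by Zhao, so that assignment is forced.
Picking the cheapest available vet tech for each shift independently would cost €1360, but that ignores the shift limits.
An optimal schedule: Thu afternoon→Kahale, Thu evening→Osei, Fri morning→Singh+Zhao, Fri afternoon→Yilmaz, Fri evening→Zhao, Sat morning→Yilmaz, Sat afternoon→Kahale, Sat evening→Osei.
Total: 155 + 160 + 165 + 170 + 130 + 170 + 130 + 155 + 160 = €1395.

€1395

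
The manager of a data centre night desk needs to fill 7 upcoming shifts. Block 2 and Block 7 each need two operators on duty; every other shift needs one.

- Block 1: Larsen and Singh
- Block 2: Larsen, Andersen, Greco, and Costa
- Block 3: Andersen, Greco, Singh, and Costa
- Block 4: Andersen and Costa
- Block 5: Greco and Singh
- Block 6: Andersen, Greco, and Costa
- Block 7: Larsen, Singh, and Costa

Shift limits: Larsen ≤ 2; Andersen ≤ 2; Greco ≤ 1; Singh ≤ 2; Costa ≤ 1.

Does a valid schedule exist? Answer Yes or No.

No

Total capacity is 2+2+1+2+1 = 8 but 9 worker-slots are needed — infeasible.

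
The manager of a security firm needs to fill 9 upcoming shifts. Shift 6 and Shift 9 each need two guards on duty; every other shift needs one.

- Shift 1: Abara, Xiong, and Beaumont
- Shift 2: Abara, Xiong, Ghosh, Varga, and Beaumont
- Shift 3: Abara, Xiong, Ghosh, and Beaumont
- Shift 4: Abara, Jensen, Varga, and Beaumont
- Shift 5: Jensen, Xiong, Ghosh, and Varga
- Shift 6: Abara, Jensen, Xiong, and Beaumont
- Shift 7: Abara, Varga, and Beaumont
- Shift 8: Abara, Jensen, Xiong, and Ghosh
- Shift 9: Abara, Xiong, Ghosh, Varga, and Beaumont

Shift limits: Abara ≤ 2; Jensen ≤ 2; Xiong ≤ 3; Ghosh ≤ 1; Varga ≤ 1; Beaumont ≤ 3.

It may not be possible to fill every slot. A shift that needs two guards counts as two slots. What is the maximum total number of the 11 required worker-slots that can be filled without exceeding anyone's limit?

11

Total capacity across all guards is 2+2+3+1+1+3 = 12, and 11 slots are needed, so at most 11 can be filled.
An assignment achieving 11: Shift 1→Abara, Shift 2→Ghosh, Shift 3→Xiong, Shift 4→Jensen, Shift 5→Jensen, Shift 6→Xiong+Beaumont, Shift 7→Abara, Shift 8→Xiong, Shift 9→Varga+Beaumont.
Loads: Abara 2/2, Jensen 2/2, Xiong 3/3, Ghosh 1/1, Varga 1/1, Beaumont 2/3.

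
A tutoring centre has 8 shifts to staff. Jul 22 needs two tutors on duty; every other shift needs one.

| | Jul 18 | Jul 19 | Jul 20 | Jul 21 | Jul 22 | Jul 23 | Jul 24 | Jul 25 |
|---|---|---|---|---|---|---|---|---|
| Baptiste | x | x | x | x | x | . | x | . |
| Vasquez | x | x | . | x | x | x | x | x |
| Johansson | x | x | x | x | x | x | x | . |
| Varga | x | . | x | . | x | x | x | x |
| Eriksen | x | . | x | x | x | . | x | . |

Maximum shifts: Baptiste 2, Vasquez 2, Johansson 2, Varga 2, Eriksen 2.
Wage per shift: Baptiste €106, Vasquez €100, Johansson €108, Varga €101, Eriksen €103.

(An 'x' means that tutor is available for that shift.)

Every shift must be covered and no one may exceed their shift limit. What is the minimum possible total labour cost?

Picking the cheapest available tutor for each shift independently would cost €902, but that ignores the shift limits.
An optimal schedule: Jul 18→Eriksen, Jul 19→Vasquez, Jul 20→Varga, Jul 21→Eriksen, Jul 22→Baptiste+Johansson, Jul 23→Varga, Jul 24→Baptiste, Jul 25→Vasquez.
Total: 103 + 100 + 101 + 103 + 106 + 108 + 101 + 106 + 100 = €928.

€928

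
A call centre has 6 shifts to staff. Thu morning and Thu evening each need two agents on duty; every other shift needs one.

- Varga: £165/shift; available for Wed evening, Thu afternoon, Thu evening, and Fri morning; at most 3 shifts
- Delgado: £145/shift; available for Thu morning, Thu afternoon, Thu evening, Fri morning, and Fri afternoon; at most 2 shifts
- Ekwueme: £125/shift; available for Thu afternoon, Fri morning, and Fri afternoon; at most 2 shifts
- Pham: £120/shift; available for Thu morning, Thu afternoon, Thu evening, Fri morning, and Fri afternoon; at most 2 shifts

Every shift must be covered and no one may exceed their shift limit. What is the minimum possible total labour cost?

£1110

Wed evening can only be covered by Varga, so that assignment is forced.
Thu morning can only be covered by Delgado and Pham, so that assignment is forced.
Picking the cheapest available agent for each shift independently would cost £1055, but that ignores the shift limits.
An optimal schedule: Wed evening→Varga, Thu morning→Pham+Delgado, Thu afternoon→Ekwueme, Thu evening→Pham+Delgado, Fri morning→Varga, Fri afternoon→Ekwueme.
Total: 165 + 120 + 145 + 125 + 120 + 145 + 165 + 125 = £1110.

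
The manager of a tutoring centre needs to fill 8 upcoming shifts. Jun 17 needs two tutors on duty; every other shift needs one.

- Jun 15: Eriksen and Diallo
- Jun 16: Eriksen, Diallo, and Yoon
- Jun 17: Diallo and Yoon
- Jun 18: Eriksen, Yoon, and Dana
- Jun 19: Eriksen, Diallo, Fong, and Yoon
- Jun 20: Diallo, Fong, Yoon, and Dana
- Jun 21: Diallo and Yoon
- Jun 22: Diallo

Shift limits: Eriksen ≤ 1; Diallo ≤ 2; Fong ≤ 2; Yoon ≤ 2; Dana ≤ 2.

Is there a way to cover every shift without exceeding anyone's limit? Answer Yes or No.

No

Total capacity is 9 and 9 slots are needed, so capacity alone doesn't rule it out.
Shifts {Jun 15, Jun 16, Jun 17, Jun 21, Jun 22} need 6 worker-slots in total, but the tutors available for any of those shifts (Eriksen, Diallo, and Yoon) can supply at most 5 among them. So no valid schedule exists.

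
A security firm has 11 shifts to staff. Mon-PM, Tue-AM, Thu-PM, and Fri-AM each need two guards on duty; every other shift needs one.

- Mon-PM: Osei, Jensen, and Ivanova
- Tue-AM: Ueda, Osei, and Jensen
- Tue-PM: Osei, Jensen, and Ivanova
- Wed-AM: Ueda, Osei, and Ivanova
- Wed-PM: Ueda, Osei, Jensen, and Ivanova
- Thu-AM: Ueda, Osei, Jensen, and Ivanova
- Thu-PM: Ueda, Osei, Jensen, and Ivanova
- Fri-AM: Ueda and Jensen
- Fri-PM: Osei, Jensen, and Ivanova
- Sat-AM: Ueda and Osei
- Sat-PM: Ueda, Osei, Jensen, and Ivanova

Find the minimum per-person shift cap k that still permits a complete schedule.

With 4 guards and 15 worker-slots to fill, someone must work at least ⌈15/4⌉ = 4 shifts, so k ≥ 4.
k = 4 works: Mon-PM→Osei+Jensen, Tue-AM→Ueda+Osei, Tue-PM→Osei, Wed-AM→Ueda, Wed-PM→Jensen, Thu-AM→Ivanova, Thu-PM→Jensen+Ivanova, Fri-AM→Ueda+Jensen, Fri-PM→Osei, Sat-AM→Ueda, Sat-PM→Ivanova.
Loads: Ueda 4, Osei 4, Jensen 4, Ivanova 3 — all ≤ 4.

4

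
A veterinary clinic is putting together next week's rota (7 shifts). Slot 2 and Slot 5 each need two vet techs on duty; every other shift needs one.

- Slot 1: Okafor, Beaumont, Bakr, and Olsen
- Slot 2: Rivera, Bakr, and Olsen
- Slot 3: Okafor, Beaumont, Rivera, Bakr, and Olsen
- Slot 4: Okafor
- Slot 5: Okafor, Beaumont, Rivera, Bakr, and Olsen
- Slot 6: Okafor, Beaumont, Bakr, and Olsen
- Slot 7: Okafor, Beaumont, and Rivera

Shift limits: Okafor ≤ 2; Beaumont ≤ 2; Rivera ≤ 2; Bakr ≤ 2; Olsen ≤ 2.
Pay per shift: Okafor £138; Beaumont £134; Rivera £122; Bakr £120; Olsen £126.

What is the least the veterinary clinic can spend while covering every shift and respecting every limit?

Slot 4 can only be covered by Okafor, so that assignment is forced.
Picking the cheapest available vet tech for each shift independently would cost £1104, but that ignores the shift limits.
An optimal schedule: Slot 1→Bakr, Slot 2→Bakr+Rivera, Slot 3→Beaumont, Slot 4→Okafor, Slot 5→Olsen+Beaumont, Slot 6→Olsen, Slot 7→Rivera.
Total: 120 + 120 + 122 + 134 + 138 + 126 + 134 + 126 + 122 = £1142.

£1142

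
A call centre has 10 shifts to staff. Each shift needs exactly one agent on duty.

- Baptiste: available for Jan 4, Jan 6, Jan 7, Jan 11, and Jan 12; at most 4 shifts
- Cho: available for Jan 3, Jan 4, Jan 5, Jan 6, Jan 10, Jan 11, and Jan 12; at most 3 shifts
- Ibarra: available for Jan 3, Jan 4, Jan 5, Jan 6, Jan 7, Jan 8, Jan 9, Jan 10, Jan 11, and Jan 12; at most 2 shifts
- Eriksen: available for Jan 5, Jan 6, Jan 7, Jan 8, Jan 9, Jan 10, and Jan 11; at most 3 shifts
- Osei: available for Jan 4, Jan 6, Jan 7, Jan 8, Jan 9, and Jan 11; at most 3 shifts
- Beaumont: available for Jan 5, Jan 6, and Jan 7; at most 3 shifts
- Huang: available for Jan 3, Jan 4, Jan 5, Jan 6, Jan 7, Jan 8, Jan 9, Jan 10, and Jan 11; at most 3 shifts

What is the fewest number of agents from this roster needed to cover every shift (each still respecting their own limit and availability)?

3

10 slots to fill and no one can take more than 4, so at least ⌈10/4⌉ = 3 agents are needed.
Baptiste, Cho, and Eriksen alone can cover everything: Jan 3→Cho, Jan 4→Baptiste, Jan 5→Cho, Jan 6→Baptiste, Jan 7→Baptiste, Jan 8→Eriksen, Jan 9→Eriksen, Jan 10→Cho, Jan 11→Eriksen, Jan 12→Baptiste.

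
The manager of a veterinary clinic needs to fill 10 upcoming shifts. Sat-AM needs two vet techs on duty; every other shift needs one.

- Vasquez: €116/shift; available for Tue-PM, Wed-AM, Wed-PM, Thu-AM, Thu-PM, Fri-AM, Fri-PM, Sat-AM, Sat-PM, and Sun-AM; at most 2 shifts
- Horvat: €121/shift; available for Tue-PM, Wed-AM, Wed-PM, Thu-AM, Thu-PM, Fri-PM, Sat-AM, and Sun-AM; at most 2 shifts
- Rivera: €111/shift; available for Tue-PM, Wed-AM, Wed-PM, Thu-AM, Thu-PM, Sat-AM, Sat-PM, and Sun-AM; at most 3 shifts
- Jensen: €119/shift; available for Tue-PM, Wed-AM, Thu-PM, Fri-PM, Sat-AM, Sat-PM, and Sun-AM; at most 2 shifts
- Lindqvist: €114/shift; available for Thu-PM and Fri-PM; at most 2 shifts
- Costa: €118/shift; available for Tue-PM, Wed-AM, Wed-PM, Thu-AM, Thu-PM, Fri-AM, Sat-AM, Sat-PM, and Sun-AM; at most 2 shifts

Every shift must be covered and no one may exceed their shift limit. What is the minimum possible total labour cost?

€1267

Picking the cheapest available vet tech for each shift independently would cost €1234, but that ignores the shift limits.
An optimal schedule: Tue-PM→Vasquez, Wed-AM→Costa, Wed-PM→Rivera, Thu-AM→Rivera, Thu-PM→Lindqvist, Fri-AM→Vasquez, Fri-PM→Lindqvist, Sat-AM→Costa+Jensen, Sat-PM→Rivera, Sun-AM→Jensen.
Total: 116 + 118 + 111 + 111 + 114 + 116 + 114 + 118 + 119 + 111 + 119 = €1267.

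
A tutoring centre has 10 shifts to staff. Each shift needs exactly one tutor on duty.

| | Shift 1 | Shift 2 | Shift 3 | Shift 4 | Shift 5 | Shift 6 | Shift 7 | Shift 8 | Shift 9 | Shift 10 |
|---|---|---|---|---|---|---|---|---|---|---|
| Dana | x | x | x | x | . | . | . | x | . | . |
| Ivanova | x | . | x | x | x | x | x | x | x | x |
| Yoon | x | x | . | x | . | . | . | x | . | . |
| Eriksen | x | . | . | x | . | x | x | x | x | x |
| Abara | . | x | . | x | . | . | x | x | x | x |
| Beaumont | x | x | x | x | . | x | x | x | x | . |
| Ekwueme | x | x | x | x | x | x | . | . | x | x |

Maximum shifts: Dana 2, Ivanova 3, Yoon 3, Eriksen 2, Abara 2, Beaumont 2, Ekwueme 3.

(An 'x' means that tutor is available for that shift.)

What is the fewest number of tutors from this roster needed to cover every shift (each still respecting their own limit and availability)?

4

10 slots to fill and no one can take more than 3, so at least ⌈10/3⌉ = 4 tutors are needed.
Dana, Ivanova, Yoon, and Eriksen alone can cover everything: Shift 1→Yoon, Shift 2→Dana, Shift 3→Dana, Shift 4→Yoon, Shift 5→Ivanova, Shift 6→Ivanova, Shift 7→Ivanova, Shift 8→Yoon, Shift 9→Eriksen, Shift 10→Eriksen.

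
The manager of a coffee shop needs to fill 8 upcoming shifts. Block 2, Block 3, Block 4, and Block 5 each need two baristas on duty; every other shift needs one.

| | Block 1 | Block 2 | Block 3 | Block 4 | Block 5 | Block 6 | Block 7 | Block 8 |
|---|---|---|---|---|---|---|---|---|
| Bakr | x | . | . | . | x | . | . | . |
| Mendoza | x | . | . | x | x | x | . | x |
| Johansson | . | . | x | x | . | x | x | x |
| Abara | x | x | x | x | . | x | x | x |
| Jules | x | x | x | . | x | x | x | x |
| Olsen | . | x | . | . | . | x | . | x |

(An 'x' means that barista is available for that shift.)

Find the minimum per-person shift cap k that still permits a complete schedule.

With 6 baristas and 12 worker-slots to fill, someone must work at least ⌈12/6⌉ = 2 shifts, so k ≥ 2.
k = 2 works: Block 1→Bakr, Block 2→Abara+Jules, Block 3→Johansson+Abara, Block 4→Mendoza+Johansson, Block 5→Bakr+Mendoza, Block 6→Olsen, Block 7→Jules, Block 8→Olsen.
Loads: Bakr 2, Mendoza 2, Johansson 2, Abara 2, Jules 2, Olsen 2 — all ≤ 2.

2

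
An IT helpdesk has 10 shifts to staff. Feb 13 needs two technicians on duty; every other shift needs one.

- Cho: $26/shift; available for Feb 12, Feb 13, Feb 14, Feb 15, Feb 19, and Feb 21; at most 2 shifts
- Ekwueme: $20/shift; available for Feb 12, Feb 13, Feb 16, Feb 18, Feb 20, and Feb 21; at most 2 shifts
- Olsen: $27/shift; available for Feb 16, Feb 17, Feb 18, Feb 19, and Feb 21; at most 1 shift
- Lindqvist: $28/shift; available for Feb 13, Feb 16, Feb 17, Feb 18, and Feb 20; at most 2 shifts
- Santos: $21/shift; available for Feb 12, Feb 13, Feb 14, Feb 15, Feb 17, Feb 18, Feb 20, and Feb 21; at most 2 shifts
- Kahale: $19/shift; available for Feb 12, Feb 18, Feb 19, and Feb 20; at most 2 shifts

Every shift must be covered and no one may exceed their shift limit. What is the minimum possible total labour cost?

Picking the cheapest available technician for each shift independently would cost $220, but that ignores the shift limits.
An optimal schedule: Feb 12→Ekwueme, Feb 13→Lindqvist+Santos, Feb 14→Cho, Feb 15→Cho, Feb 16→Ekwueme, Feb 17→Olsen, Feb 18→Kahale, Feb 19→Kahale, Feb 20→Lindqvist, Feb 21→Santos.
Total: 20 + 28 + 21 + 26 + 26 + 20 + 27 + 19 + 19 + 28 + 21 = $255.

$255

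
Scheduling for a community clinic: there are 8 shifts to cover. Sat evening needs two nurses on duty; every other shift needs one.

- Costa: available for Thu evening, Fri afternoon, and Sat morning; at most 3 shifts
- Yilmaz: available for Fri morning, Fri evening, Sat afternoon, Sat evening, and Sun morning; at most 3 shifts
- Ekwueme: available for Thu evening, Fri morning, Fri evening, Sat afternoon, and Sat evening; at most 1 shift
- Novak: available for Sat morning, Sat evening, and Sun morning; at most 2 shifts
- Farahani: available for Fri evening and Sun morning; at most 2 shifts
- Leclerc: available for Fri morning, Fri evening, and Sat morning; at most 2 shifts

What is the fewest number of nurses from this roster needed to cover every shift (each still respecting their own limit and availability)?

4

9 slots to fill and no one can take more than 3, so at least ⌈9/3⌉ = 3 nurses are needed.
Any 3 nurses together have capacity at most 3+3+2 = 8 < 9 slots, so 3 can never suffice.
Costa, Yilmaz, Ekwueme, and Novak alone can cover everything: Thu evening→Costa, Fri morning→Yilmaz, Fri afternoon→Costa, Fri evening→Yilmaz, Sat morning→Costa, Sat afternoon→Yilmaz, Sat evening→Ekwueme+Novak, Sun morning→Novak.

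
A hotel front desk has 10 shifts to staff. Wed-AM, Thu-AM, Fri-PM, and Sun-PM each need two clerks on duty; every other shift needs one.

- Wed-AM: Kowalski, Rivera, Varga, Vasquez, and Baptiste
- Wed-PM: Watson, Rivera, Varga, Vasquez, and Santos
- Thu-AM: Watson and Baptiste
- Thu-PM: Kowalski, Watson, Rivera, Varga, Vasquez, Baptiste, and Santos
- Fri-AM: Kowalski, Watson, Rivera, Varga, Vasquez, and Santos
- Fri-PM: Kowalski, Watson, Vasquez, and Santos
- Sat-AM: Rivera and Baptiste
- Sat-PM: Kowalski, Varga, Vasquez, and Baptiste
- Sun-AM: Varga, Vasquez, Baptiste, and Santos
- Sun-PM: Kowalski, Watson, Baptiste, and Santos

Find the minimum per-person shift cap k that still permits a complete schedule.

With 7 clerks and 14 worker-slots to fill, someone must work at least ⌈14/7⌉ = 2 shifts, so k ≥ 2.
k = 2 works: Wed-AM→Varga+Vasquez, Wed-PM→Watson, Thu-AM→Watson+Baptiste, Thu-PM→Rivera, Fri-AM→Kowalski, Fri-PM→Vasquez+Santos, Sat-AM→Rivera, Sat-PM→Kowalski, Sun-AM→Varga, Sun-PM→Baptiste+Santos.
Loads: Kowalski 2, Watson 2, Rivera 2, Varga 2, Vasquez 2, Baptiste 2, Santos 2 — all ≤ 2.

2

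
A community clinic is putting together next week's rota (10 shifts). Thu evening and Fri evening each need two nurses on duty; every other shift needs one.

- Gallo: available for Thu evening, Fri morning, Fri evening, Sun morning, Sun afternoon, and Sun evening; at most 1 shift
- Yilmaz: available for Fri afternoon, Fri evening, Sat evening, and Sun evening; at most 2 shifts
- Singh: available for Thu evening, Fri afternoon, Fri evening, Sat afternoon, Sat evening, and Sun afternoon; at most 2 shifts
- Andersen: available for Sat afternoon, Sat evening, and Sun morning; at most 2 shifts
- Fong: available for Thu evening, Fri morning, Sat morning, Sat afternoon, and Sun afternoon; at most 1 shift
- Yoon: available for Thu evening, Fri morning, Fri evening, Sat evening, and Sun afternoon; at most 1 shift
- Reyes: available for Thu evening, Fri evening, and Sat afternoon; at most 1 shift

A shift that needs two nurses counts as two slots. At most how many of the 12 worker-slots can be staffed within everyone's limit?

Total capacity across all nurses is 1+2+2+2+1+1+1 = 10, and 12 slots are needed, so at most 10 can be filled.
An assignment achieving 10: Thu evening→Singh+Reyes, Fri morning→Yoon, Fri afternoon→Yilmaz, Sat morning→Fong, Sat afternoon→Andersen, Sat evening→Andersen, Sun morning→Gallo, Sun afternoon→Singh, Sun evening→Yilmaz.
Loads: Gallo 1/1, Yilmaz 2/2, Singh 2/2, Andersen 2/2, Fong 1/1, Yoon 1/1, Reyes 1/1.

10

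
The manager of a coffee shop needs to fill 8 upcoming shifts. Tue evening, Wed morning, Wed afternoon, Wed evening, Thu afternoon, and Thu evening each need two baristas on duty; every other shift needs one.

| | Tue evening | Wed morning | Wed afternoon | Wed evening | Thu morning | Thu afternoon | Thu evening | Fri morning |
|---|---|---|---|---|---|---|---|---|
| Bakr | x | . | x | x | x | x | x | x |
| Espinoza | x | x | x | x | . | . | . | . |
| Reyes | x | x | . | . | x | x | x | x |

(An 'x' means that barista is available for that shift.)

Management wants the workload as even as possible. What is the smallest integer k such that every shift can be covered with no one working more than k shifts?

5

With 3 baristas and 14 worker-slots to fill, someone must work at least ⌈14/3⌉ = 5 shifts, so k ≥ 5.
k = 5 works: Tue evening→Espinoza+Reyes, Wed morning→Espinoza+Reyes, Wed afternoon→Bakr+Espinoza, Wed evening→Bakr+Espinoza, Thu morning→Bakr, Thu afternoon→Bakr+Reyes, Thu evening→Bakr+Reyes, Fri morning→Reyes.
Loads: Bakr 5, Espinoza 4, Reyes 5 — all ≤ 5.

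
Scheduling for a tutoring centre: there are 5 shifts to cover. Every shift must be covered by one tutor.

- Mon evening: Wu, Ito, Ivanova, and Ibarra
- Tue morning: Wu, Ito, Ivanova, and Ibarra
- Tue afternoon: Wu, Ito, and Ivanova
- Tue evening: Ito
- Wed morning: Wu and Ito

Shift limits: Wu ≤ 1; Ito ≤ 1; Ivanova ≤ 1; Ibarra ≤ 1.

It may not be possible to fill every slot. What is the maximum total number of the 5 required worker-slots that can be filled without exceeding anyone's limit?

4

Total capacity across all tutors is 1+1+1+1 = 4, and 5 slots are needed, so at most 4 can be filled.
An assignment achieving 4: Mon evening→Ibarra, Tue afternoon→Ivanova, Tue evening→Ito, Wed morning→Wu.
Loads: Wu 1/1, Ito 1/1, Ivanova 1/1, Ibarra 1/1.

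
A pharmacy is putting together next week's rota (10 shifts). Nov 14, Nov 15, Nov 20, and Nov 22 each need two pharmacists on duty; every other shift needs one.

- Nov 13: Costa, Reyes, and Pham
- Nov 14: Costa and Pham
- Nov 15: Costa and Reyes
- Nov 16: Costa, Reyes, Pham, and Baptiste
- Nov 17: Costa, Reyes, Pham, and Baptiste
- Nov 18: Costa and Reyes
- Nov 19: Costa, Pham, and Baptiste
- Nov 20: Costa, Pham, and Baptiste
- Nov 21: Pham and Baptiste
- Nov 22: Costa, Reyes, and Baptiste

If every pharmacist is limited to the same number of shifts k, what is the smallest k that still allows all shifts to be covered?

4

With 4 pharmacists and 14 worker-slots to fill, someone must work at least ⌈14/4⌉ = 4 shifts, so k ≥ 4.
k = 4 works: Nov 13→Costa, Nov 14→Costa+Pham, Nov 15→Costa+Reyes, Nov 16→Reyes, Nov 17→Reyes, Nov 18→Costa, Nov 19→Pham, Nov 20→Pham+Baptiste, Nov 21→Pham, Nov 22→Reyes+Baptiste.
Loads: Costa 4, Reyes 4, Pham 4, Baptiste 2 — all ≤ 4.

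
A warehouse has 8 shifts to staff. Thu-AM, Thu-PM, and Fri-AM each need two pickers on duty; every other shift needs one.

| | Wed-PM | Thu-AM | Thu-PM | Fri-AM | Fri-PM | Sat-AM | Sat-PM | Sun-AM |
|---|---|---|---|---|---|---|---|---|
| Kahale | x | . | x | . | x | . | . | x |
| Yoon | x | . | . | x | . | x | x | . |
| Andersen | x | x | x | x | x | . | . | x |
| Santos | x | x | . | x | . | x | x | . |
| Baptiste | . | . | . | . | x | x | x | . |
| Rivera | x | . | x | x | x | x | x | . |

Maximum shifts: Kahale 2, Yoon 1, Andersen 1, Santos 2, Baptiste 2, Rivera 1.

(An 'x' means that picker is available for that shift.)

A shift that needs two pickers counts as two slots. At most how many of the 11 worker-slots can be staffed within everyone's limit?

9

Total capacity across all pickers is 2+1+1+2+2+1 = 9, and 11 slots are needed, so at most 9 can be filled.
An assignment achieving 9: Thu-AM→Andersen+Santos, Thu-PM→Kahale+Rivera, Fri-AM→Yoon+Santos, Fri-PM→Baptiste, Sat-AM→Baptiste, Sun-AM→Kahale.
Loads: Kahale 2/2, Yoon 1/1, Andersen 1/1, Santos 2/2, Baptiste 2/2, Rivera 1/1.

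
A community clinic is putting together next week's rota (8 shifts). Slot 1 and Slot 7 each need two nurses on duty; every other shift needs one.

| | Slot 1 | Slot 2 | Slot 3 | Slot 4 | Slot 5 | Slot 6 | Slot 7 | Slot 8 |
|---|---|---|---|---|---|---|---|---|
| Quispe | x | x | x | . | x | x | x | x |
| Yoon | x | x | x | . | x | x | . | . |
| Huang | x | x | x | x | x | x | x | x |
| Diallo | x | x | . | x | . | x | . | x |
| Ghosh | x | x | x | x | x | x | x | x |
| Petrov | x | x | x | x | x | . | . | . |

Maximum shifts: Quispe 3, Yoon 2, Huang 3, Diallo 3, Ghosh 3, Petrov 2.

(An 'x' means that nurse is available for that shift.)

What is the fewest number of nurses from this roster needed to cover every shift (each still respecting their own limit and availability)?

4

10 slots to fill and no one can take more than 3, so at least ⌈10/3⌉ = 4 nurses are needed.
Quispe, Yoon, Huang, and Diallo alone can cover everything: Slot 1→Yoon+Diallo, Slot 2→Yoon, Slot 3→Quispe, Slot 4→Huang, Slot 5→Quispe, Slot 6→Diallo, Slot 7→Quispe+Huang, Slot 8→Huang.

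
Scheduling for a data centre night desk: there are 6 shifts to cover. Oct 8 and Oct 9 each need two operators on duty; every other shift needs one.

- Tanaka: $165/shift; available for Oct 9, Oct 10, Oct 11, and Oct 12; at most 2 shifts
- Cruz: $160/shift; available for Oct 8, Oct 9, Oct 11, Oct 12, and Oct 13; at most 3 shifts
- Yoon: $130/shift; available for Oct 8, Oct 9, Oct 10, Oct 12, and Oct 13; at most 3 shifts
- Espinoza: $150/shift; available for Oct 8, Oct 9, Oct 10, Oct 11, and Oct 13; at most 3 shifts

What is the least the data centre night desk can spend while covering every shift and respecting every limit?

Picking the cheapest available operator for each shift independently would cost $1100, but that ignores the shift limits.
An optimal schedule: Oct 8→Yoon+Espinoza, Oct 9→Espinoza+Cruz, Oct 10→Yoon, Oct 11→Espinoza, Oct 12→Yoon, Oct 13→Cruz.
Total: 130 + 150 + 150 + 160 + 130 + 150 + 130 + 160 = $1160.

$1160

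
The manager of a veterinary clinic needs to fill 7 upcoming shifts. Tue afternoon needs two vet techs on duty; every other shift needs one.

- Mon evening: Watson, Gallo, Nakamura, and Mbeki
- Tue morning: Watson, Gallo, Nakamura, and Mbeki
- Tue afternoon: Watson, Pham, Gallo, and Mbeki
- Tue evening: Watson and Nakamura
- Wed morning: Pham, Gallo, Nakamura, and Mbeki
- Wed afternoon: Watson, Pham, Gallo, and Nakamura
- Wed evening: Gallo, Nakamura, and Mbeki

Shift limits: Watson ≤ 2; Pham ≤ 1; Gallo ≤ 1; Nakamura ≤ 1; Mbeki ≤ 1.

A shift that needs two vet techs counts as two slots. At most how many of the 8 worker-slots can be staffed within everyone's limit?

6

Total capacity across all vet techs is 2+1+1+1+1 = 6, and 8 slots are needed, so at most 6 can be filled.
An assignment achieving 6: Mon evening→Watson, Tue morning→Nakamura, Tue afternoon→Pham+Mbeki, Tue evening→Watson, Wed evening→Gallo.
Loads: Watson 2/2, Pham 1/1, Gallo 1/1, Nakamura 1/1, Mbeki 1/1.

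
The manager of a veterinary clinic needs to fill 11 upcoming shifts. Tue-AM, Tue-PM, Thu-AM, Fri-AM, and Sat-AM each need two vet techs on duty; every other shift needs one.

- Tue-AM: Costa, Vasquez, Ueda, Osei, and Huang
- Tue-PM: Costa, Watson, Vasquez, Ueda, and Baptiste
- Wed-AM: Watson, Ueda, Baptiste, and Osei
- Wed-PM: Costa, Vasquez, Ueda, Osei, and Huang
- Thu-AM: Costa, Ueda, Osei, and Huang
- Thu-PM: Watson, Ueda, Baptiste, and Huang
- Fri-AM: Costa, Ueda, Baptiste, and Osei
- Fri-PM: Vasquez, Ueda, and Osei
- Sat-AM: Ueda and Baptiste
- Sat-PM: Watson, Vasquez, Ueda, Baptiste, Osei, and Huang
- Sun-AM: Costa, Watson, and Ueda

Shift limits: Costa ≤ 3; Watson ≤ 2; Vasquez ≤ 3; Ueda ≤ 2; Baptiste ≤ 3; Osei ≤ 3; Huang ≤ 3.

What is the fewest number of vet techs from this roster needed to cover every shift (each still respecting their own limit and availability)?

16 slots to fill and no one can take more than 3, so at least ⌈16/3⌉ = 6 vet techs are needed.
Costa, Watson, Vasquez, Ueda, Baptiste, and Osei alone can cover everything: Tue-AM→Vasquez+Osei, Tue-PM→Vasquez+Baptiste, Wed-AM→Watson, Wed-PM→Costa, Thu-AM→Costa+Ueda, Thu-PM→Watson, Fri-AM→Baptiste+Osei, Fri-PM→Vasquez, Sat-AM→Ueda+Baptiste, Sat-PM→Osei, Sun-AM→Costa.

6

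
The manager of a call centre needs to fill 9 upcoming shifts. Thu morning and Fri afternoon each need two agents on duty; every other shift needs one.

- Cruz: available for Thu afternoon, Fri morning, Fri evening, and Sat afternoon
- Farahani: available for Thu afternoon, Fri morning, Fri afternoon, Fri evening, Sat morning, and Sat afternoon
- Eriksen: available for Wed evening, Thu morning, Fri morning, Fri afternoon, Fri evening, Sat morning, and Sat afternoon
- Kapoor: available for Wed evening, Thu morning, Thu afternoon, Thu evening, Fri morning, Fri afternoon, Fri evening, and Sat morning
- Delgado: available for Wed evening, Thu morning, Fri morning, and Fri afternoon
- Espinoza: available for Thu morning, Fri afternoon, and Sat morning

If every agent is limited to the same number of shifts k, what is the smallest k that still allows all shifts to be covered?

2

With 6 agents and 11 worker-slots to fill, someone must work at least ⌈11/6⌉ = 2 shifts, so k ≥ 2.
k = 2 works: Wed evening→Eriksen, Thu morning→Kapoor+Delgado, Thu afternoon→Cruz, Thu evening→Kapoor, Fri morning→Eriksen, Fri afternoon→Delgado+Espinoza, Fri evening→Farahani, Sat morning→Farahani, Sat afternoon→Cruz.
Loads: Cruz 2, Farahani 2, Eriksen 2, Kapoor 2, Delgado 2, Espinoza 1 — all ≤ 2.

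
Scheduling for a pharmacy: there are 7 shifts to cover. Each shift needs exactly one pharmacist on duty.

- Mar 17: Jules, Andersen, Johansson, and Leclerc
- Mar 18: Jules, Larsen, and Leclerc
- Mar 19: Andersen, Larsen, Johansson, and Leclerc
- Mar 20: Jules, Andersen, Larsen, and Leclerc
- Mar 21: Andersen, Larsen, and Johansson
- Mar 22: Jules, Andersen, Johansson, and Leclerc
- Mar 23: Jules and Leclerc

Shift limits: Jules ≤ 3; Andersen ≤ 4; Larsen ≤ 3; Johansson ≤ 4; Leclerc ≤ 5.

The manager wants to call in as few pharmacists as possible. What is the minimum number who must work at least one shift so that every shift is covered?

7 slots to fill and no one can take more than 5, so at least ⌈7/5⌉ = 2 pharmacists are needed.
Jules and Andersen alone can cover everything: Mar 17→Jules, Mar 18→Jules, Mar 19→Andersen, Mar 20→Andersen, Mar 21→Andersen, Mar 22→Andersen, Mar 23→Jules.

2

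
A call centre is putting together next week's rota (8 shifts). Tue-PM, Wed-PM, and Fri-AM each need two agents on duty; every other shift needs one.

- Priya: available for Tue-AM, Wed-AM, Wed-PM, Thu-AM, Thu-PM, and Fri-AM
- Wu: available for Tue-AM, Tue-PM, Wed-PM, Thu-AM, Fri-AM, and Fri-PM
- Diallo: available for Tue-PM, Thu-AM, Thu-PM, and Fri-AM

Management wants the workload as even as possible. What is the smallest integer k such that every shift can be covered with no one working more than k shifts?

With 3 agents and 11 worker-slots to fill, someone must work at least ⌈11/3⌉ = 4 shifts, so k ≥ 4.
k = 4 works: Tue-AM→Priya, Tue-PM→Wu+Diallo, Wed-AM→Priya, Wed-PM→Priya+Wu, Thu-AM→Diallo, Thu-PM→Priya, Fri-AM→Wu+Diallo, Fri-PM→Wu.
Loads: Priya 4, Wu 4, Diallo 3 — all ≤ 4.

4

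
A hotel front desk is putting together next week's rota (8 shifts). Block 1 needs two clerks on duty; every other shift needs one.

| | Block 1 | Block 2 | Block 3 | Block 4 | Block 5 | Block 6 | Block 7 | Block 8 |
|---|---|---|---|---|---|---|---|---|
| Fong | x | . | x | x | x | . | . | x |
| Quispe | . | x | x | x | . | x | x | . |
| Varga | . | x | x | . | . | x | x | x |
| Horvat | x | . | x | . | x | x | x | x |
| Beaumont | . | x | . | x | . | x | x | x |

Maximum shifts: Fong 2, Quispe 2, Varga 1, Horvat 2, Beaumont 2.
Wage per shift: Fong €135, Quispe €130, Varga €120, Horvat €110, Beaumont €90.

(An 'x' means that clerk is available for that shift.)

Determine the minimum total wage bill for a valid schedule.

€1050

Block 1 can only be covered by Fong and Horvat, so that assignment is forced.
Picking the cheapest available clerk for each shift independently would cost €915, but that ignores the shift limits.
An optimal schedule: Block 1→Fong+Horvat, Block 2→Quispe, Block 3→Varga, Block 4→Quispe, Block 5→Fong, Block 6→Horvat, Block 7→Beaumont, Block 8→Beaumont.
Total: 135 + 110 + 130 + 120 + 130 + 135 + 110 + 90 + 90 = €1050.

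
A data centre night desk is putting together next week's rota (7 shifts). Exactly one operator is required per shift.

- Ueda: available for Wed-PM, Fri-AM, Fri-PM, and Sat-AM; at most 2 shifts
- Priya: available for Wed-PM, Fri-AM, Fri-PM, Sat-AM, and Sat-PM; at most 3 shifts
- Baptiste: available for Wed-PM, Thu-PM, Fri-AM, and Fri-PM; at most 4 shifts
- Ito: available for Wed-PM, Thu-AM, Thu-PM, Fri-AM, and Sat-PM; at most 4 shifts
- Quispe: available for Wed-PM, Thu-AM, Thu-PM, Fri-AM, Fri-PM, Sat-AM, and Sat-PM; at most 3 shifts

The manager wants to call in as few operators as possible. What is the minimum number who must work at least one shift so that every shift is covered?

2

7 slots to fill and no one can take more than 4, so at least ⌈7/4⌉ = 2 operators are needed.
Priya and Ito alone can cover everything: Wed-PM→Priya, Thu-AM→Ito, Thu-PM→Ito, Fri-AM→Ito, Fri-PM→Priya, Sat-AM→Priya, Sat-PM→Ito.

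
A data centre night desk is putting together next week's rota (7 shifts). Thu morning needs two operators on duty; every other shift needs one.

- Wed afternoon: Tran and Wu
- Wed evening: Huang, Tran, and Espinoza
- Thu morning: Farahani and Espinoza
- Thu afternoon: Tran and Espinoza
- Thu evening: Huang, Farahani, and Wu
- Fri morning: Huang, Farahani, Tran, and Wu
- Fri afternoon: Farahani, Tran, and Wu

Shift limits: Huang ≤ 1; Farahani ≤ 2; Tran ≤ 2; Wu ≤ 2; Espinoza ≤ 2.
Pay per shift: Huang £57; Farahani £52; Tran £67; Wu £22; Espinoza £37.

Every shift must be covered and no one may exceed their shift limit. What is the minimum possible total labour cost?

£346

Thu morning can only be covered by Farahani and Espinoza, so that assignment is forced.
Picking the cheapest available operator for each shift independently would cost £251, but that ignores the shift limits.
An optimal schedule: Wed afternoon→Wu, Wed evening→Huang, Thu morning→Espinoza+Farahani, Thu afternoon→Espinoza, Thu evening→Wu, Fri morning→Tran, Fri afternoon→Farahani.
Total: 22 + 57 + 37 + 52 + 37 + 22 + 67 + 52 = £346.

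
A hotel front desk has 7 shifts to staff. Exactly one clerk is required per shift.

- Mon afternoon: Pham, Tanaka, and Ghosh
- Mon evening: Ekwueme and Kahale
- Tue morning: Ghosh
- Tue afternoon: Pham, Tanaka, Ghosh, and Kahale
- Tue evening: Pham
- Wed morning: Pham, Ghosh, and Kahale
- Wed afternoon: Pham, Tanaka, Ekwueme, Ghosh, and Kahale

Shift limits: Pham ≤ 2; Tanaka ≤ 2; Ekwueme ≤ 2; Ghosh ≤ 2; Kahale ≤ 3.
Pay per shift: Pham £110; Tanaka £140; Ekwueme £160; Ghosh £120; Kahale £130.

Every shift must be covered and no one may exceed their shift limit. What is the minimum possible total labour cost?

£850

Tue morning can only be covered by Ghosh, so that assignment is forced.
Tue evening can only be covered by Pham, so that assignment is forced.
Picking the cheapest available clerk for each shift independently would cost £800, but that ignores the shift limits.
An optimal schedule: Mon afternoon→Pham, Mon evening→Kahale, Tue morning→Ghosh, Tue afternoon→Kahale, Tue evening→Pham, Wed morning→Ghosh, Wed afternoon→Kahale.
Total: 110 + 130 + 120 + 130 + 110 + 120 + 130 = £850.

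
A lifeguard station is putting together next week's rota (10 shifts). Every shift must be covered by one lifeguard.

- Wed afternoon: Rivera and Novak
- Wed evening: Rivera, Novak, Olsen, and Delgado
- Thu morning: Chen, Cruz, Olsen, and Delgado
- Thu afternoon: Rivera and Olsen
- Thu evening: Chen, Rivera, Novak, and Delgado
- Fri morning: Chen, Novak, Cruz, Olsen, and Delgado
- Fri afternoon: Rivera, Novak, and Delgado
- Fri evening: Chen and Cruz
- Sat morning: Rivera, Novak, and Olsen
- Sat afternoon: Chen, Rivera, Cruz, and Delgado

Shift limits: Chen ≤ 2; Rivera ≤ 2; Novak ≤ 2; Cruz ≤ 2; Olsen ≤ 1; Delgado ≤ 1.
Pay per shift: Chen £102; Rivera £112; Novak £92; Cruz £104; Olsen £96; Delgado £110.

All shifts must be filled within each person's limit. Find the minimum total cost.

Picking the cheapest available lifeguard for each shift independently would cost £948, but that ignores the shift limits.
An optimal schedule: Wed afternoon→Rivera, Wed evening→Olsen, Thu morning→Chen, Thu afternoon→Rivera, Thu evening→Delgado, Fri morning→Cruz, Fri afternoon→Novak, Fri evening→Chen, Sat morning→Novak, Sat afternoon→Cruz.
Total: 112 + 96 + 102 + 112 + 110 + 104 + 92 + 102 + 92 + 104 = £1026.

£1026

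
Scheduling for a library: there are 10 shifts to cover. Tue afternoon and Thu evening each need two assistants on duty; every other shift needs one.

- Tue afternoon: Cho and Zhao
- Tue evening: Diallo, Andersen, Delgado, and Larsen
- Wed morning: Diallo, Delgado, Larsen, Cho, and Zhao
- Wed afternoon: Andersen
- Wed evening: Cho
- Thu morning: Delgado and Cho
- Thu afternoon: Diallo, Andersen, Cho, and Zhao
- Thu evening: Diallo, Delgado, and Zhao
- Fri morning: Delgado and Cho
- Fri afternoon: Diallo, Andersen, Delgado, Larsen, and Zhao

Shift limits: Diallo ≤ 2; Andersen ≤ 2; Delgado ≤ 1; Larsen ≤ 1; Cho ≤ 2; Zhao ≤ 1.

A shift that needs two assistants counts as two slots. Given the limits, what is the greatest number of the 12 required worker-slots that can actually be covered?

Total capacity across all assistants is 2+2+1+1+2+1 = 9, and 12 slots are needed, so at most 9 can be filled.
An assignment achieving 9: Tue afternoon→Cho+Zhao, Tue evening→Diallo, Wed morning→Larsen, Wed afternoon→Andersen, Wed evening→Cho, Thu morning→Delgado, Thu afternoon→Andersen, Thu evening→Diallo.
Loads: Diallo 2/2, Andersen 2/2, Delgado 1/1, Larsen 1/1, Cho 2/2, Zhao 1/1.

9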